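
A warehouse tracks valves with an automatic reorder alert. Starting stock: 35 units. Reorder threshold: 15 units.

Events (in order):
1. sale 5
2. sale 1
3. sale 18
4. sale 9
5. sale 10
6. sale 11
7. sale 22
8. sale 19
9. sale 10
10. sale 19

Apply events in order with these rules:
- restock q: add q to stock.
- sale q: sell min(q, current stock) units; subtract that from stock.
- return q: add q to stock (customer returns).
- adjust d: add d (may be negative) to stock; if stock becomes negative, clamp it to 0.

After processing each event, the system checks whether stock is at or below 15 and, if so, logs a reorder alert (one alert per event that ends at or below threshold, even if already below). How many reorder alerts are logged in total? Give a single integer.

Answer: 8

Derivation:
Processing events:
Start: stock = 35
  Event 1 (sale 5): sell min(5,35)=5. stock: 35 - 5 = 30. total_sold = 5
  Event 2 (sale 1): sell min(1,30)=1. stock: 30 - 1 = 29. total_sold = 6
  Event 3 (sale 18): sell min(18,29)=18. stock: 29 - 18 = 11. total_sold = 24
  Event 4 (sale 9): sell min(9,11)=9. stock: 11 - 9 = 2. total_sold = 33
  Event 5 (sale 10): sell min(10,2)=2. stock: 2 - 2 = 0. total_sold = 35
  Event 6 (sale 11): sell min(11,0)=0. stock: 0 - 0 = 0. total_sold = 35
  Event 7 (sale 22): sell min(22,0)=0. stock: 0 - 0 = 0. total_sold = 35
  Event 8 (sale 19): sell min(19,0)=0. stock: 0 - 0 = 0. total_sold = 35
  Event 9 (sale 10): sell min(10,0)=0. stock: 0 - 0 = 0. total_sold = 35
  Event 10 (sale 19): sell min(19,0)=0. stock: 0 - 0 = 0. total_sold = 35
Final: stock = 0, total_sold = 35

Checking against threshold 15:
  After event 1: stock=30 > 15
  After event 2: stock=29 > 15
  After event 3: stock=11 <= 15 -> ALERT
  After event 4: stock=2 <= 15 -> ALERT
  After event 5: stock=0 <= 15 -> ALERT
  After event 6: stock=0 <= 15 -> ALERT
  After event 7: stock=0 <= 15 -> ALERT
  After event 8: stock=0 <= 15 -> ALERT
  After event 9: stock=0 <= 15 -> ALERT
  After event 10: stock=0 <= 15 -> ALERT
Alert events: [3, 4, 5, 6, 7, 8, 9, 10]. Count = 8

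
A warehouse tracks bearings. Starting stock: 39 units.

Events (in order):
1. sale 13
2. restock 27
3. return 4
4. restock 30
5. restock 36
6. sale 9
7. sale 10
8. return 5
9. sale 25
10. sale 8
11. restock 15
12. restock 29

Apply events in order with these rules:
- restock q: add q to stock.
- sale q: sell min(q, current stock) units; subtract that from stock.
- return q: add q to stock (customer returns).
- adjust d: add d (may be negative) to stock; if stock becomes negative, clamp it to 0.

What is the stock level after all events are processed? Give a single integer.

Processing events:
Start: stock = 39
  Event 1 (sale 13): sell min(13,39)=13. stock: 39 - 13 = 26. total_sold = 13
  Event 2 (restock 27): 26 + 27 = 53
  Event 3 (return 4): 53 + 4 = 57
  Event 4 (restock 30): 57 + 30 = 87
  Event 5 (restock 36): 87 + 36 = 123
  Event 6 (sale 9): sell min(9,123)=9. stock: 123 - 9 = 114. total_sold = 22
  Event 7 (sale 10): sell min(10,114)=10. stock: 114 - 10 = 104. total_sold = 32
  Event 8 (return 5): 104 + 5 = 109
  Event 9 (sale 25): sell min(25,109)=25. stock: 109 - 25 = 84. total_sold = 57
  Event 10 (sale 8): sell min(8,84)=8. stock: 84 - 8 = 76. total_sold = 65
  Event 11 (restock 15): 76 + 15 = 91
  Event 12 (restock 29): 91 + 29 = 120
Final: stock = 120, total_sold = 65

Answer: 120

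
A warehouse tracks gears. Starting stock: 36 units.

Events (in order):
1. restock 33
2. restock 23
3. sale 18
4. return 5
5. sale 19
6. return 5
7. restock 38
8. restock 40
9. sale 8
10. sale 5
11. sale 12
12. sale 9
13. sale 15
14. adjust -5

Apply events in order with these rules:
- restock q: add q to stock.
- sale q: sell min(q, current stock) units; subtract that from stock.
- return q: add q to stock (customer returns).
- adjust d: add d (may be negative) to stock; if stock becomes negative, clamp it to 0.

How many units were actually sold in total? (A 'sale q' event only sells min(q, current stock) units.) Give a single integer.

Answer: 86

Derivation:
Processing events:
Start: stock = 36
  Event 1 (restock 33): 36 + 33 = 69
  Event 2 (restock 23): 69 + 23 = 92
  Event 3 (sale 18): sell min(18,92)=18. stock: 92 - 18 = 74. total_sold = 18
  Event 4 (return 5): 74 + 5 = 79
  Event 5 (sale 19): sell min(19,79)=19. stock: 79 - 19 = 60. total_sold = 37
  Event 6 (return 5): 60 + 5 = 65
  Event 7 (restock 38): 65 + 38 = 103
  Event 8 (restock 40): 103 + 40 = 143
  Event 9 (sale 8): sell min(8,143)=8. stock: 143 - 8 = 135. total_sold = 45
  Event 10 (sale 5): sell min(5,135)=5. stock: 135 - 5 = 130. total_sold = 50
  Event 11 (sale 12): sell min(12,130)=12. stock: 130 - 12 = 118. total_sold = 62
  Event 12 (sale 9): sell min(9,118)=9. stock: 118 - 9 = 109. total_sold = 71
  Event 13 (sale 15): sell min(15,109)=15. stock: 109 - 15 = 94. total_sold = 86
  Event 14 (adjust -5): 94 + -5 = 89
Final: stock = 89, total_sold = 86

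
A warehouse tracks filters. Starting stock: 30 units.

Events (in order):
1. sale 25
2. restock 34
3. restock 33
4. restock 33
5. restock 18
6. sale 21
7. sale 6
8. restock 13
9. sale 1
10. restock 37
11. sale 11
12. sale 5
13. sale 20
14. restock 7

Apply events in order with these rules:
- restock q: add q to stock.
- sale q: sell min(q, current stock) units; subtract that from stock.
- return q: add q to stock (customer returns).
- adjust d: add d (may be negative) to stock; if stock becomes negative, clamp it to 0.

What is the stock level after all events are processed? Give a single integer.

Processing events:
Start: stock = 30
  Event 1 (sale 25): sell min(25,30)=25. stock: 30 - 25 = 5. total_sold = 25
  Event 2 (restock 34): 5 + 34 = 39
  Event 3 (restock 33): 39 + 33 = 72
  Event 4 (restock 33): 72 + 33 = 105
  Event 5 (restock 18): 105 + 18 = 123
  Event 6 (sale 21): sell min(21,123)=21. stock: 123 - 21 = 102. total_sold = 46
  Event 7 (sale 6): sell min(6,102)=6. stock: 102 - 6 = 96. total_sold = 52
  Event 8 (restock 13): 96 + 13 = 109
  Event 9 (sale 1): sell min(1,109)=1. stock: 109 - 1 = 108. total_sold = 53
  Event 10 (restock 37): 108 + 37 = 145
  Event 11 (sale 11): sell min(11,145)=11. stock: 145 - 11 = 134. total_sold = 64
  Event 12 (sale 5): sell min(5,134)=5. stock: 134 - 5 = 129. total_sold = 69
  Event 13 (sale 20): sell min(20,129)=20. stock: 129 - 20 = 109. total_sold = 89
  Event 14 (restock 7): 109 + 7 = 116
Final: stock = 116, total_sold = 89

Answer: 116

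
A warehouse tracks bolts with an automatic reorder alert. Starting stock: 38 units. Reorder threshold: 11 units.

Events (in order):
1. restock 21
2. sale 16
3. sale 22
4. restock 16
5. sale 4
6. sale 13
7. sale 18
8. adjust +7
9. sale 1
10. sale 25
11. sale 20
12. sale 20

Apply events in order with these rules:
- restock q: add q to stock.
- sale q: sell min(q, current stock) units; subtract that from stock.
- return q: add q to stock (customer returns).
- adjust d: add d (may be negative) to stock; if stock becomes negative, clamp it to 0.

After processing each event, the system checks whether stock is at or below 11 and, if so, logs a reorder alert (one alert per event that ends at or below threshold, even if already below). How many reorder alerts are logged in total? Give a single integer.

Processing events:
Start: stock = 38
  Event 1 (restock 21): 38 + 21 = 59
  Event 2 (sale 16): sell min(16,59)=16. stock: 59 - 16 = 43. total_sold = 16
  Event 3 (sale 22): sell min(22,43)=22. stock: 43 - 22 = 21. total_sold = 38
  Event 4 (restock 16): 21 + 16 = 37
  Event 5 (sale 4): sell min(4,37)=4. stock: 37 - 4 = 33. total_sold = 42
  Event 6 (sale 13): sell min(13,33)=13. stock: 33 - 13 = 20. total_sold = 55
  Event 7 (sale 18): sell min(18,20)=18. stock: 20 - 18 = 2. total_sold = 73
  Event 8 (adjust +7): 2 + 7 = 9
  Event 9 (sale 1): sell min(1,9)=1. stock: 9 - 1 = 8. total_sold = 74
  Event 10 (sale 25): sell min(25,8)=8. stock: 8 - 8 = 0. total_sold = 82
  Event 11 (sale 20): sell min(20,0)=0. stock: 0 - 0 = 0. total_sold = 82
  Event 12 (sale 20): sell min(20,0)=0. stock: 0 - 0 = 0. total_sold = 82
Final: stock = 0, total_sold = 82

Checking against threshold 11:
  After event 1: stock=59 > 11
  After event 2: stock=43 > 11
  After event 3: stock=21 > 11
  After event 4: stock=37 > 11
  After event 5: stock=33 > 11
  After event 6: stock=20 > 11
  After event 7: stock=2 <= 11 -> ALERT
  After event 8: stock=9 <= 11 -> ALERT
  After event 9: stock=8 <= 11 -> ALERT
  After event 10: stock=0 <= 11 -> ALERT
  After event 11: stock=0 <= 11 -> ALERT
  After event 12: stock=0 <= 11 -> ALERT
Alert events: [7, 8, 9, 10, 11, 12]. Count = 6

Answer: 6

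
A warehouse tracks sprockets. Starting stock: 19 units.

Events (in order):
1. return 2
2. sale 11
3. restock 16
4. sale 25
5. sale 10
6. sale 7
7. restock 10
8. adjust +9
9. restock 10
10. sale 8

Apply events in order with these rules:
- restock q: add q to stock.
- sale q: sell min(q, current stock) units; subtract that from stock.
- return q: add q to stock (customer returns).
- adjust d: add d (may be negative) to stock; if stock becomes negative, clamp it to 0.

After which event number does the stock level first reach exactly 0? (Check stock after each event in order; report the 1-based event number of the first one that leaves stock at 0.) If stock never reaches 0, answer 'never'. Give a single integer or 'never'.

Answer: 5

Derivation:
Processing events:
Start: stock = 19
  Event 1 (return 2): 19 + 2 = 21
  Event 2 (sale 11): sell min(11,21)=11. stock: 21 - 11 = 10. total_sold = 11
  Event 3 (restock 16): 10 + 16 = 26
  Event 4 (sale 25): sell min(25,26)=25. stock: 26 - 25 = 1. total_sold = 36
  Event 5 (sale 10): sell min(10,1)=1. stock: 1 - 1 = 0. total_sold = 37
  Event 6 (sale 7): sell min(7,0)=0. stock: 0 - 0 = 0. total_sold = 37
  Event 7 (restock 10): 0 + 10 = 10
  Event 8 (adjust +9): 10 + 9 = 19
  Event 9 (restock 10): 19 + 10 = 29
  Event 10 (sale 8): sell min(8,29)=8. stock: 29 - 8 = 21. total_sold = 45
Final: stock = 21, total_sold = 45

First zero at event 5.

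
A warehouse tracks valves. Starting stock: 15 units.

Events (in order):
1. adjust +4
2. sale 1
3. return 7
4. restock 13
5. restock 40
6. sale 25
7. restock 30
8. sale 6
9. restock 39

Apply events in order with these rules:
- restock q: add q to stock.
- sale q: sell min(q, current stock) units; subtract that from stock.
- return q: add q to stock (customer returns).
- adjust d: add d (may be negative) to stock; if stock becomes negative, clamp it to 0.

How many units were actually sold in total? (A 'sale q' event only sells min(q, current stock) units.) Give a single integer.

Answer: 32

Derivation:
Processing events:
Start: stock = 15
  Event 1 (adjust +4): 15 + 4 = 19
  Event 2 (sale 1): sell min(1,19)=1. stock: 19 - 1 = 18. total_sold = 1
  Event 3 (return 7): 18 + 7 = 25
  Event 4 (restock 13): 25 + 13 = 38
  Event 5 (restock 40): 38 + 40 = 78
  Event 6 (sale 25): sell min(25,78)=25. stock: 78 - 25 = 53. total_sold = 26
  Event 7 (restock 30): 53 + 30 = 83
  Event 8 (sale 6): sell min(6,83)=6. stock: 83 - 6 = 77. total_sold = 32
  Event 9 (restock 39): 77 + 39 = 116
Final: stock = 116, total_sold = 32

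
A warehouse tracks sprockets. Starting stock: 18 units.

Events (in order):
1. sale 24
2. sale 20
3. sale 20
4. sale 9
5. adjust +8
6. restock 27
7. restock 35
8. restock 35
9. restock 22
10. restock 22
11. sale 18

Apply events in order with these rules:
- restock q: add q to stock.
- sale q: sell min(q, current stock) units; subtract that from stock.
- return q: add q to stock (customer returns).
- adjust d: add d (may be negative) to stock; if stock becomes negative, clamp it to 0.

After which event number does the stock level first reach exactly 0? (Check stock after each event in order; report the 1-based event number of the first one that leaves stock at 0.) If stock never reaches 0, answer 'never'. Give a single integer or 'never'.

Answer: 1

Derivation:
Processing events:
Start: stock = 18
  Event 1 (sale 24): sell min(24,18)=18. stock: 18 - 18 = 0. total_sold = 18
  Event 2 (sale 20): sell min(20,0)=0. stock: 0 - 0 = 0. total_sold = 18
  Event 3 (sale 20): sell min(20,0)=0. stock: 0 - 0 = 0. total_sold = 18
  Event 4 (sale 9): sell min(9,0)=0. stock: 0 - 0 = 0. total_sold = 18
  Event 5 (adjust +8): 0 + 8 = 8
  Event 6 (restock 27): 8 + 27 = 35
  Event 7 (restock 35): 35 + 35 = 70
  Event 8 (restock 35): 70 + 35 = 105
  Event 9 (restock 22): 105 + 22 = 127
  Event 10 (restock 22): 127 + 22 = 149
  Event 11 (sale 18): sell min(18,149)=18. stock: 149 - 18 = 131. total_sold = 36
Final: stock = 131, total_sold = 36

First zero at event 1.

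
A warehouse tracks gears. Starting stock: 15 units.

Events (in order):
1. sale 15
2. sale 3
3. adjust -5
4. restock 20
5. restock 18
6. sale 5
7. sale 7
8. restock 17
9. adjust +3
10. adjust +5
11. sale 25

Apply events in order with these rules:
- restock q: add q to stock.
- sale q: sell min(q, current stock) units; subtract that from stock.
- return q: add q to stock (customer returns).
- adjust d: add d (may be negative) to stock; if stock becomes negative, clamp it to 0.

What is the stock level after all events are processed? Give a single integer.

Answer: 26

Derivation:
Processing events:
Start: stock = 15
  Event 1 (sale 15): sell min(15,15)=15. stock: 15 - 15 = 0. total_sold = 15
  Event 2 (sale 3): sell min(3,0)=0. stock: 0 - 0 = 0. total_sold = 15
  Event 3 (adjust -5): 0 + -5 = 0 (clamped to 0)
  Event 4 (restock 20): 0 + 20 = 20
  Event 5 (restock 18): 20 + 18 = 38
  Event 6 (sale 5): sell min(5,38)=5. stock: 38 - 5 = 33. total_sold = 20
  Event 7 (sale 7): sell min(7,33)=7. stock: 33 - 7 = 26. total_sold = 27
  Event 8 (restock 17): 26 + 17 = 43
  Event 9 (adjust +3): 43 + 3 = 46
  Event 10 (adjust +5): 46 + 5 = 51
  Event 11 (sale 25): sell min(25,51)=25. stock: 51 - 25 = 26. total_sold = 52
Final: stock = 26, total_sold = 52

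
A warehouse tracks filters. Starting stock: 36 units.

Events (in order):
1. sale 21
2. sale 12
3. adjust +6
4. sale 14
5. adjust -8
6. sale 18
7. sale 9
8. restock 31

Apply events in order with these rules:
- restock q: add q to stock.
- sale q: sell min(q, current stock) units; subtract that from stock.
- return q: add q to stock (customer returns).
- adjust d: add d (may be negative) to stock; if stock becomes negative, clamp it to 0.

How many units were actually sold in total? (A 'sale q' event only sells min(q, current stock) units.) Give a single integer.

Processing events:
Start: stock = 36
  Event 1 (sale 21): sell min(21,36)=21. stock: 36 - 21 = 15. total_sold = 21
  Event 2 (sale 12): sell min(12,15)=12. stock: 15 - 12 = 3. total_sold = 33
  Event 3 (adjust +6): 3 + 6 = 9
  Event 4 (sale 14): sell min(14,9)=9. stock: 9 - 9 = 0. total_sold = 42
  Event 5 (adjust -8): 0 + -8 = 0 (clamped to 0)
  Event 6 (sale 18): sell min(18,0)=0. stock: 0 - 0 = 0. total_sold = 42
  Event 7 (sale 9): sell min(9,0)=0. stock: 0 - 0 = 0. total_sold = 42
  Event 8 (restock 31): 0 + 31 = 31
Final: stock = 31, total_sold = 42

Answer: 42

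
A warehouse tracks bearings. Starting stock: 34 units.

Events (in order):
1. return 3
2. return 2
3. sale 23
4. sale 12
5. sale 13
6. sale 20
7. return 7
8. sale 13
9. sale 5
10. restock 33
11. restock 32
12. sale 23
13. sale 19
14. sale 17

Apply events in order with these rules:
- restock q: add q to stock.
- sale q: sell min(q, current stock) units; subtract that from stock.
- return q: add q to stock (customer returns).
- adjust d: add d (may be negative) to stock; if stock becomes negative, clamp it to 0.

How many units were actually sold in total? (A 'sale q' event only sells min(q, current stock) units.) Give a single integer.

Answer: 105

Derivation:
Processing events:
Start: stock = 34
  Event 1 (return 3): 34 + 3 = 37
  Event 2 (return 2): 37 + 2 = 39
  Event 3 (sale 23): sell min(23,39)=23. stock: 39 - 23 = 16. total_sold = 23
  Event 4 (sale 12): sell min(12,16)=12. stock: 16 - 12 = 4. total_sold = 35
  Event 5 (sale 13): sell min(13,4)=4. stock: 4 - 4 = 0. total_sold = 39
  Event 6 (sale 20): sell min(20,0)=0. stock: 0 - 0 = 0. total_sold = 39
  Event 7 (return 7): 0 + 7 = 7
  Event 8 (sale 13): sell min(13,7)=7. stock: 7 - 7 = 0. total_sold = 46
  Event 9 (sale 5): sell min(5,0)=0. stock: 0 - 0 = 0. total_sold = 46
  Event 10 (restock 33): 0 + 33 = 33
  Event 11 (restock 32): 33 + 32 = 65
  Event 12 (sale 23): sell min(23,65)=23. stock: 65 - 23 = 42. total_sold = 69
  Event 13 (sale 19): sell min(19,42)=19. stock: 42 - 19 = 23. total_sold = 88
  Event 14 (sale 17): sell min(17,23)=17. stock: 23 - 17 = 6. total_sold = 105
Final: stock = 6, total_sold = 105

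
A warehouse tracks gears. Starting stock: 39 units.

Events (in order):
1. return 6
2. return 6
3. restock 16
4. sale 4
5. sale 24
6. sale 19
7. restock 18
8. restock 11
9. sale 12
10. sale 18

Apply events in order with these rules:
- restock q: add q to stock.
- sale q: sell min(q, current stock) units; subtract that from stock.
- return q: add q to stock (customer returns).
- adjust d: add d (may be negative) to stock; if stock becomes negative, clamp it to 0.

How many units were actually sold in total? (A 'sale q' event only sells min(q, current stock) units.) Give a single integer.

Answer: 77

Derivation:
Processing events:
Start: stock = 39
  Event 1 (return 6): 39 + 6 = 45
  Event 2 (return 6): 45 + 6 = 51
  Event 3 (restock 16): 51 + 16 = 67
  Event 4 (sale 4): sell min(4,67)=4. stock: 67 - 4 = 63. total_sold = 4
  Event 5 (sale 24): sell min(24,63)=24. stock: 63 - 24 = 39. total_sold = 28
  Event 6 (sale 19): sell min(19,39)=19. stock: 39 - 19 = 20. total_sold = 47
  Event 7 (restock 18): 20 + 18 = 38
  Event 8 (restock 11): 38 + 11 = 49
  Event 9 (sale 12): sell min(12,49)=12. stock: 49 - 12 = 37. total_sold = 59
  Event 10 (sale 18): sell min(18,37)=18. stock: 37 - 18 = 19. total_sold = 77
Final: stock = 19, total_sold = 77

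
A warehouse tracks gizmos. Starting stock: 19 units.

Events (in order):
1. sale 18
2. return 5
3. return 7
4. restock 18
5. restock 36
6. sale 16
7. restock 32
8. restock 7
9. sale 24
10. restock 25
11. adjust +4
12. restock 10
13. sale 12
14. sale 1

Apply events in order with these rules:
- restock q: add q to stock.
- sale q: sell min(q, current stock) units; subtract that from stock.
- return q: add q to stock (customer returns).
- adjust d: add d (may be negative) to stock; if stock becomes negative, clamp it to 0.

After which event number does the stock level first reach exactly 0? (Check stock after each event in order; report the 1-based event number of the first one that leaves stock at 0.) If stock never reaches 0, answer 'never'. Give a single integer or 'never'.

Processing events:
Start: stock = 19
  Event 1 (sale 18): sell min(18,19)=18. stock: 19 - 18 = 1. total_sold = 18
  Event 2 (return 5): 1 + 5 = 6
  Event 3 (return 7): 6 + 7 = 13
  Event 4 (restock 18): 13 + 18 = 31
  Event 5 (restock 36): 31 + 36 = 67
  Event 6 (sale 16): sell min(16,67)=16. stock: 67 - 16 = 51. total_sold = 34
  Event 7 (restock 32): 51 + 32 = 83
  Event 8 (restock 7): 83 + 7 = 90
  Event 9 (sale 24): sell min(24,90)=24. stock: 90 - 24 = 66. total_sold = 58
  Event 10 (restock 25): 66 + 25 = 91
  Event 11 (adjust +4): 91 + 4 = 95
  Event 12 (restock 10): 95 + 10 = 105
  Event 13 (sale 12): sell min(12,105)=12. stock: 105 - 12 = 93. total_sold = 70
  Event 14 (sale 1): sell min(1,93)=1. stock: 93 - 1 = 92. total_sold = 71
Final: stock = 92, total_sold = 71

Stock never reaches 0.

Answer: never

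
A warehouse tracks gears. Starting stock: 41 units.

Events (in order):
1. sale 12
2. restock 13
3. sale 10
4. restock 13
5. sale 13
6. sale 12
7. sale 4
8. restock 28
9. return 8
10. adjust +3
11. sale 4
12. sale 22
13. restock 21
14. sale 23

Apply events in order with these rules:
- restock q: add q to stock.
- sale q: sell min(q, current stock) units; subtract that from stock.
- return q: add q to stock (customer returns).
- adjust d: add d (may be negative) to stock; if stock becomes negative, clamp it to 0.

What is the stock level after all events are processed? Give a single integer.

Processing events:
Start: stock = 41
  Event 1 (sale 12): sell min(12,41)=12. stock: 41 - 12 = 29. total_sold = 12
  Event 2 (restock 13): 29 + 13 = 42
  Event 3 (sale 10): sell min(10,42)=10. stock: 42 - 10 = 32. total_sold = 22
  Event 4 (restock 13): 32 + 13 = 45
  Event 5 (sale 13): sell min(13,45)=13. stock: 45 - 13 = 32. total_sold = 35
  Event 6 (sale 12): sell min(12,32)=12. stock: 32 - 12 = 20. total_sold = 47
  Event 7 (sale 4): sell min(4,20)=4. stock: 20 - 4 = 16. total_sold = 51
  Event 8 (restock 28): 16 + 28 = 44
  Event 9 (return 8): 44 + 8 = 52
  Event 10 (adjust +3): 52 + 3 = 55
  Event 11 (sale 4): sell min(4,55)=4. stock: 55 - 4 = 51. total_sold = 55
  Event 12 (sale 22): sell min(22,51)=22. stock: 51 - 22 = 29. total_sold = 77
  Event 13 (restock 21): 29 + 21 = 50
  Event 14 (sale 23): sell min(23,50)=23. stock: 50 - 23 = 27. total_sold = 100
Final: stock = 27, total_sold = 100

Answer: 27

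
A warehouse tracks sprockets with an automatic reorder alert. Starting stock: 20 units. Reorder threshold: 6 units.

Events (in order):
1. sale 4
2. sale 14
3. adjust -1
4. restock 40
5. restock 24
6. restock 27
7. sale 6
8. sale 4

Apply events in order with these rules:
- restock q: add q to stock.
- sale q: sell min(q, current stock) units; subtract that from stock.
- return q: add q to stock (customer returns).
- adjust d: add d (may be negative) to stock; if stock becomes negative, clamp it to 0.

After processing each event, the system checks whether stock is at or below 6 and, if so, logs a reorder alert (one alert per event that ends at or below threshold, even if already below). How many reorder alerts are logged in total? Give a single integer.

Processing events:
Start: stock = 20
  Event 1 (sale 4): sell min(4,20)=4. stock: 20 - 4 = 16. total_sold = 4
  Event 2 (sale 14): sell min(14,16)=14. stock: 16 - 14 = 2. total_sold = 18
  Event 3 (adjust -1): 2 + -1 = 1
  Event 4 (restock 40): 1 + 40 = 41
  Event 5 (restock 24): 41 + 24 = 65
  Event 6 (restock 27): 65 + 27 = 92
  Event 7 (sale 6): sell min(6,92)=6. stock: 92 - 6 = 86. total_sold = 24
  Event 8 (sale 4): sell min(4,86)=4. stock: 86 - 4 = 82. total_sold = 28
Final: stock = 82, total_sold = 28

Checking against threshold 6:
  After event 1: stock=16 > 6
  After event 2: stock=2 <= 6 -> ALERT
  After event 3: stock=1 <= 6 -> ALERT
  After event 4: stock=41 > 6
  After event 5: stock=65 > 6
  After event 6: stock=92 > 6
  After event 7: stock=86 > 6
  After event 8: stock=82 > 6
Alert events: [2, 3]. Count = 2

Answer: 2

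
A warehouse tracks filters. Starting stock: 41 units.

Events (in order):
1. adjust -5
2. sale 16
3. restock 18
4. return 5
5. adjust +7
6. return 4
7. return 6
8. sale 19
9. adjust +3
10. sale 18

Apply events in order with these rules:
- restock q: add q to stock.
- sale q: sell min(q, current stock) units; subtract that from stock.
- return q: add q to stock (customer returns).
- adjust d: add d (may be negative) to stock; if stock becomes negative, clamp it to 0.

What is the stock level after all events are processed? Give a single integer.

Processing events:
Start: stock = 41
  Event 1 (adjust -5): 41 + -5 = 36
  Event 2 (sale 16): sell min(16,36)=16. stock: 36 - 16 = 20. total_sold = 16
  Event 3 (restock 18): 20 + 18 = 38
  Event 4 (return 5): 38 + 5 = 43
  Event 5 (adjust +7): 43 + 7 = 50
  Event 6 (return 4): 50 + 4 = 54
  Event 7 (return 6): 54 + 6 = 60
  Event 8 (sale 19): sell min(19,60)=19. stock: 60 - 19 = 41. total_sold = 35
  Event 9 (adjust +3): 41 + 3 = 44
  Event 10 (sale 18): sell min(18,44)=18. stock: 44 - 18 = 26. total_sold = 53
Final: stock = 26, total_sold = 53

Answer: 26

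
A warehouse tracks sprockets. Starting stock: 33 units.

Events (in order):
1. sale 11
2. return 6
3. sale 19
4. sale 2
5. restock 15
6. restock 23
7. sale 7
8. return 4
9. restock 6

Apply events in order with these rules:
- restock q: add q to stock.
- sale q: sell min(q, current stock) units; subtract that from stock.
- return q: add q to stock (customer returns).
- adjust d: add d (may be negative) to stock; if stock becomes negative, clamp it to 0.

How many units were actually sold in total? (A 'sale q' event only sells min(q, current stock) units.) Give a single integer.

Answer: 39

Derivation:
Processing events:
Start: stock = 33
  Event 1 (sale 11): sell min(11,33)=11. stock: 33 - 11 = 22. total_sold = 11
  Event 2 (return 6): 22 + 6 = 28
  Event 3 (sale 19): sell min(19,28)=19. stock: 28 - 19 = 9. total_sold = 30
  Event 4 (sale 2): sell min(2,9)=2. stock: 9 - 2 = 7. total_sold = 32
  Event 5 (restock 15): 7 + 15 = 22
  Event 6 (restock 23): 22 + 23 = 45
  Event 7 (sale 7): sell min(7,45)=7. stock: 45 - 7 = 38. total_sold = 39
  Event 8 (return 4): 38 + 4 = 42
  Event 9 (restock 6): 42 + 6 = 48
Final: stock = 48, total_sold = 39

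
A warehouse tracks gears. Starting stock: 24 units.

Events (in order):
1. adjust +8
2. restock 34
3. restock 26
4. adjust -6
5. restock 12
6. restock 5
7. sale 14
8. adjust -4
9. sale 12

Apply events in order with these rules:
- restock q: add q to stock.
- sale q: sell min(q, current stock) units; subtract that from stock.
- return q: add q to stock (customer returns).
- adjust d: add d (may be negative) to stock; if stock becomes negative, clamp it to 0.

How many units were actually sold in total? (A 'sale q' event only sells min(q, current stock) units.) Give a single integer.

Answer: 26

Derivation:
Processing events:
Start: stock = 24
  Event 1 (adjust +8): 24 + 8 = 32
  Event 2 (restock 34): 32 + 34 = 66
  Event 3 (restock 26): 66 + 26 = 92
  Event 4 (adjust -6): 92 + -6 = 86
  Event 5 (restock 12): 86 + 12 = 98
  Event 6 (restock 5): 98 + 5 = 103
  Event 7 (sale 14): sell min(14,103)=14. stock: 103 - 14 = 89. total_sold = 14
  Event 8 (adjust -4): 89 + -4 = 85
  Event 9 (sale 12): sell min(12,85)=12. stock: 85 - 12 = 73. total_sold = 26
Final: stock = 73, total_sold = 26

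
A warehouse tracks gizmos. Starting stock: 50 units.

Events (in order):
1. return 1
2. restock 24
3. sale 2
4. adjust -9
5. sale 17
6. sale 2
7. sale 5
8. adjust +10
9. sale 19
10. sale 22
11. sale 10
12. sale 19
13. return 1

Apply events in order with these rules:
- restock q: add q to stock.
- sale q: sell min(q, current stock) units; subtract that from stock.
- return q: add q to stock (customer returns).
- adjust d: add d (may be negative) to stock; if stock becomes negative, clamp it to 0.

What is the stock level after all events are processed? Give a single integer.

Answer: 1

Derivation:
Processing events:
Start: stock = 50
  Event 1 (return 1): 50 + 1 = 51
  Event 2 (restock 24): 51 + 24 = 75
  Event 3 (sale 2): sell min(2,75)=2. stock: 75 - 2 = 73. total_sold = 2
  Event 4 (adjust -9): 73 + -9 = 64
  Event 5 (sale 17): sell min(17,64)=17. stock: 64 - 17 = 47. total_sold = 19
  Event 6 (sale 2): sell min(2,47)=2. stock: 47 - 2 = 45. total_sold = 21
  Event 7 (sale 5): sell min(5,45)=5. stock: 45 - 5 = 40. total_sold = 26
  Event 8 (adjust +10): 40 + 10 = 50
  Event 9 (sale 19): sell min(19,50)=19. stock: 50 - 19 = 31. total_sold = 45
  Event 10 (sale 22): sell min(22,31)=22. stock: 31 - 22 = 9. total_sold = 67
  Event 11 (sale 10): sell min(10,9)=9. stock: 9 - 9 = 0. total_sold = 76
  Event 12 (sale 19): sell min(19,0)=0. stock: 0 - 0 = 0. total_sold = 76
  Event 13 (return 1): 0 + 1 = 1
Final: stock = 1, total_sold = 76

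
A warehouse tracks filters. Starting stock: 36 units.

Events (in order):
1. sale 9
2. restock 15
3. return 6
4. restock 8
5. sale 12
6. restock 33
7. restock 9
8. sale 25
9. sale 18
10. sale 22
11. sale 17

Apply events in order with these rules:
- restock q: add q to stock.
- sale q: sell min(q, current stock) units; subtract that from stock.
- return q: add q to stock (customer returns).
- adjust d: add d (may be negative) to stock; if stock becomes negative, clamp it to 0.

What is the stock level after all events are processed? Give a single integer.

Answer: 4

Derivation:
Processing events:
Start: stock = 36
  Event 1 (sale 9): sell min(9,36)=9. stock: 36 - 9 = 27. total_sold = 9
  Event 2 (restock 15): 27 + 15 = 42
  Event 3 (return 6): 42 + 6 = 48
  Event 4 (restock 8): 48 + 8 = 56
  Event 5 (sale 12): sell min(12,56)=12. stock: 56 - 12 = 44. total_sold = 21
  Event 6 (restock 33): 44 + 33 = 77
  Event 7 (restock 9): 77 + 9 = 86
  Event 8 (sale 25): sell min(25,86)=25. stock: 86 - 25 = 61. total_sold = 46
  Event 9 (sale 18): sell min(18,61)=18. stock: 61 - 18 = 43. total_sold = 64
  Event 10 (sale 22): sell min(22,43)=22. stock: 43 - 22 = 21. total_sold = 86
  Event 11 (sale 17): sell min(17,21)=17. stock: 21 - 17 = 4. total_sold = 103
Final: stock = 4, total_sold = 103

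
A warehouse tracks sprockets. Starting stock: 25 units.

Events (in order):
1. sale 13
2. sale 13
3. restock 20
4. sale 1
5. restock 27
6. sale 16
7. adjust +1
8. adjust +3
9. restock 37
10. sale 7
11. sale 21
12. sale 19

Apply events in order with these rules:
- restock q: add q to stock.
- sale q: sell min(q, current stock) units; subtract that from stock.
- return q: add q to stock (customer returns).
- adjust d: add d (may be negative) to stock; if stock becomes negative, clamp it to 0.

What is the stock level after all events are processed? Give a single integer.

Answer: 24

Derivation:
Processing events:
Start: stock = 25
  Event 1 (sale 13): sell min(13,25)=13. stock: 25 - 13 = 12. total_sold = 13
  Event 2 (sale 13): sell min(13,12)=12. stock: 12 - 12 = 0. total_sold = 25
  Event 3 (restock 20): 0 + 20 = 20
  Event 4 (sale 1): sell min(1,20)=1. stock: 20 - 1 = 19. total_sold = 26
  Event 5 (restock 27): 19 + 27 = 46
  Event 6 (sale 16): sell min(16,46)=16. stock: 46 - 16 = 30. total_sold = 42
  Event 7 (adjust +1): 30 + 1 = 31
  Event 8 (adjust +3): 31 + 3 = 34
  Event 9 (restock 37): 34 + 37 = 71
  Event 10 (sale 7): sell min(7,71)=7. stock: 71 - 7 = 64. total_sold = 49
  Event 11 (sale 21): sell min(21,64)=21. stock: 64 - 21 = 43. total_sold = 70
  Event 12 (sale 19): sell min(19,43)=19. stock: 43 - 19 = 24. total_sold = 89
Final: stock = 24, total_sold = 89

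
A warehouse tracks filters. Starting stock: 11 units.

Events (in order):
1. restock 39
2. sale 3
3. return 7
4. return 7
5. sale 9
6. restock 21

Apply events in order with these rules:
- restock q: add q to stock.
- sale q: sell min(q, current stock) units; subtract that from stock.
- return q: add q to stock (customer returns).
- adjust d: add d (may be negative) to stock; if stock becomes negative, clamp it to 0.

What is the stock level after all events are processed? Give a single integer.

Answer: 73

Derivation:
Processing events:
Start: stock = 11
  Event 1 (restock 39): 11 + 39 = 50
  Event 2 (sale 3): sell min(3,50)=3. stock: 50 - 3 = 47. total_sold = 3
  Event 3 (return 7): 47 + 7 = 54
  Event 4 (return 7): 54 + 7 = 61
  Event 5 (sale 9): sell min(9,61)=9. stock: 61 - 9 = 52. total_sold = 12
  Event 6 (restock 21): 52 + 21 = 73
Final: stock = 73, total_sold = 12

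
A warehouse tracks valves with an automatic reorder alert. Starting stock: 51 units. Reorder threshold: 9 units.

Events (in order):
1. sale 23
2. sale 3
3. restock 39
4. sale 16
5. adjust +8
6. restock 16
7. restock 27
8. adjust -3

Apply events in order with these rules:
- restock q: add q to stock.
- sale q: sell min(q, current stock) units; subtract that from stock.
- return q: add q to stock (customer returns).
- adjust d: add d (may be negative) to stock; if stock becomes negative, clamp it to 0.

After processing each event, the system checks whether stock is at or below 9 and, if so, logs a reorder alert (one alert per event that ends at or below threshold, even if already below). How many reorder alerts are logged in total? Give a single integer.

Answer: 0

Derivation:
Processing events:
Start: stock = 51
  Event 1 (sale 23): sell min(23,51)=23. stock: 51 - 23 = 28. total_sold = 23
  Event 2 (sale 3): sell min(3,28)=3. stock: 28 - 3 = 25. total_sold = 26
  Event 3 (restock 39): 25 + 39 = 64
  Event 4 (sale 16): sell min(16,64)=16. stock: 64 - 16 = 48. total_sold = 42
  Event 5 (adjust +8): 48 + 8 = 56
  Event 6 (restock 16): 56 + 16 = 72
  Event 7 (restock 27): 72 + 27 = 99
  Event 8 (adjust -3): 99 + -3 = 96
Final: stock = 96, total_sold = 42

Checking against threshold 9:
  After event 1: stock=28 > 9
  After event 2: stock=25 > 9
  After event 3: stock=64 > 9
  After event 4: stock=48 > 9
  After event 5: stock=56 > 9
  After event 6: stock=72 > 9
  After event 7: stock=99 > 9
  After event 8: stock=96 > 9
Alert events: []. Count = 0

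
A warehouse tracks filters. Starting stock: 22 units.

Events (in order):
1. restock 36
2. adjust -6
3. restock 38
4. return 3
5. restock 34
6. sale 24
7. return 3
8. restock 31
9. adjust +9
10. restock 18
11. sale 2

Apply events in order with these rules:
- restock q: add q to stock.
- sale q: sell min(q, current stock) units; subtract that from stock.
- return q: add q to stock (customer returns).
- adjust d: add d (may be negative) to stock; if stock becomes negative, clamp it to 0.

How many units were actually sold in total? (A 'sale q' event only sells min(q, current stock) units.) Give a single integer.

Answer: 26

Derivation:
Processing events:
Start: stock = 22
  Event 1 (restock 36): 22 + 36 = 58
  Event 2 (adjust -6): 58 + -6 = 52
  Event 3 (restock 38): 52 + 38 = 90
  Event 4 (return 3): 90 + 3 = 93
  Event 5 (restock 34): 93 + 34 = 127
  Event 6 (sale 24): sell min(24,127)=24. stock: 127 - 24 = 103. total_sold = 24
  Event 7 (return 3): 103 + 3 = 106
  Event 8 (restock 31): 106 + 31 = 137
  Event 9 (adjust +9): 137 + 9 = 146
  Event 10 (restock 18): 146 + 18 = 164
  Event 11 (sale 2): sell min(2,164)=2. stock: 164 - 2 = 162. total_sold = 26
Final: stock = 162, total_sold = 26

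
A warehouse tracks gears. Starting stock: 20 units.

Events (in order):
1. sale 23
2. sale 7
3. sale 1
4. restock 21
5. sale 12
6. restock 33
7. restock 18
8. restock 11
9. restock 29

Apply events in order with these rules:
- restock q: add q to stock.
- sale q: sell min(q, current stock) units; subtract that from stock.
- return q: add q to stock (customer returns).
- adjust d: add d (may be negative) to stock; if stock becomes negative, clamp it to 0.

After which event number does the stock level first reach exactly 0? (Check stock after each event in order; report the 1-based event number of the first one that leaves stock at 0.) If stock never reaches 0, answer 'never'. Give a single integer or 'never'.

Answer: 1

Derivation:
Processing events:
Start: stock = 20
  Event 1 (sale 23): sell min(23,20)=20. stock: 20 - 20 = 0. total_sold = 20
  Event 2 (sale 7): sell min(7,0)=0. stock: 0 - 0 = 0. total_sold = 20
  Event 3 (sale 1): sell min(1,0)=0. stock: 0 - 0 = 0. total_sold = 20
  Event 4 (restock 21): 0 + 21 = 21
  Event 5 (sale 12): sell min(12,21)=12. stock: 21 - 12 = 9. total_sold = 32
  Event 6 (restock 33): 9 + 33 = 42
  Event 7 (restock 18): 42 + 18 = 60
  Event 8 (restock 11): 60 + 11 = 71
  Event 9 (restock 29): 71 + 29 = 100
Final: stock = 100, total_sold = 32

First zero at event 1.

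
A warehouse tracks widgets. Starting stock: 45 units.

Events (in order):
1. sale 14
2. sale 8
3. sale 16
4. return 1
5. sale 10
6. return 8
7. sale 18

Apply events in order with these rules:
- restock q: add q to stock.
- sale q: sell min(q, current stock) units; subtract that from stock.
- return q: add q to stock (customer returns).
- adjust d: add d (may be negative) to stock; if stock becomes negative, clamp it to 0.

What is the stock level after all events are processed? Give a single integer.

Processing events:
Start: stock = 45
  Event 1 (sale 14): sell min(14,45)=14. stock: 45 - 14 = 31. total_sold = 14
  Event 2 (sale 8): sell min(8,31)=8. stock: 31 - 8 = 23. total_sold = 22
  Event 3 (sale 16): sell min(16,23)=16. stock: 23 - 16 = 7. total_sold = 38
  Event 4 (return 1): 7 + 1 = 8
  Event 5 (sale 10): sell min(10,8)=8. stock: 8 - 8 = 0. total_sold = 46
  Event 6 (return 8): 0 + 8 = 8
  Event 7 (sale 18): sell min(18,8)=8. stock: 8 - 8 = 0. total_sold = 54
Final: stock = 0, total_sold = 54

Answer: 0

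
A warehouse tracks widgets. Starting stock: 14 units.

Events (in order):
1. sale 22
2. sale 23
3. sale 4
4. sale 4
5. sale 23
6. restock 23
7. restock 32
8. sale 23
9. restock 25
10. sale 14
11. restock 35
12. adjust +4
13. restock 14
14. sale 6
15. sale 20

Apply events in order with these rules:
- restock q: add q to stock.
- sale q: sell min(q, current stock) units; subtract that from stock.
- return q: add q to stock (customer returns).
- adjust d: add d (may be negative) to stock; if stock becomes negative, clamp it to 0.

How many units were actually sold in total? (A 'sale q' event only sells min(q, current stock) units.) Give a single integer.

Answer: 77

Derivation:
Processing events:
Start: stock = 14
  Event 1 (sale 22): sell min(22,14)=14. stock: 14 - 14 = 0. total_sold = 14
  Event 2 (sale 23): sell min(23,0)=0. stock: 0 - 0 = 0. total_sold = 14
  Event 3 (sale 4): sell min(4,0)=0. stock: 0 - 0 = 0. total_sold = 14
  Event 4 (sale 4): sell min(4,0)=0. stock: 0 - 0 = 0. total_sold = 14
  Event 5 (sale 23): sell min(23,0)=0. stock: 0 - 0 = 0. total_sold = 14
  Event 6 (restock 23): 0 + 23 = 23
  Event 7 (restock 32): 23 + 32 = 55
  Event 8 (sale 23): sell min(23,55)=23. stock: 55 - 23 = 32. total_sold = 37
  Event 9 (restock 25): 32 + 25 = 57
  Event 10 (sale 14): sell min(14,57)=14. stock: 57 - 14 = 43. total_sold = 51
  Event 11 (restock 35): 43 + 35 = 78
  Event 12 (adjust +4): 78 + 4 = 82
  Event 13 (restock 14): 82 + 14 = 96
  Event 14 (sale 6): sell min(6,96)=6. stock: 96 - 6 = 90. total_sold = 57
  Event 15 (sale 20): sell min(20,90)=20. stock: 90 - 20 = 70. total_sold = 77
Final: stock = 70, total_sold = 77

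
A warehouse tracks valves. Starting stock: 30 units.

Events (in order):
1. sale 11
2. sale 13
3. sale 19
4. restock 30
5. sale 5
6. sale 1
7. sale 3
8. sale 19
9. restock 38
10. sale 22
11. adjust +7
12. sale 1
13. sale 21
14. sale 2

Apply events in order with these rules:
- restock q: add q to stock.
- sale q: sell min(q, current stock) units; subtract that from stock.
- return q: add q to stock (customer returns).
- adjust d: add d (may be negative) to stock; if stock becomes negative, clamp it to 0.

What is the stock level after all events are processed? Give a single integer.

Processing events:
Start: stock = 30
  Event 1 (sale 11): sell min(11,30)=11. stock: 30 - 11 = 19. total_sold = 11
  Event 2 (sale 13): sell min(13,19)=13. stock: 19 - 13 = 6. total_sold = 24
  Event 3 (sale 19): sell min(19,6)=6. stock: 6 - 6 = 0. total_sold = 30
  Event 4 (restock 30): 0 + 30 = 30
  Event 5 (sale 5): sell min(5,30)=5. stock: 30 - 5 = 25. total_sold = 35
  Event 6 (sale 1): sell min(1,25)=1. stock: 25 - 1 = 24. total_sold = 36
  Event 7 (sale 3): sell min(3,24)=3. stock: 24 - 3 = 21. total_sold = 39
  Event 8 (sale 19): sell min(19,21)=19. stock: 21 - 19 = 2. total_sold = 58
  Event 9 (restock 38): 2 + 38 = 40
  Event 10 (sale 22): sell min(22,40)=22. stock: 40 - 22 = 18. total_sold = 80
  Event 11 (adjust +7): 18 + 7 = 25
  Event 12 (sale 1): sell min(1,25)=1. stock: 25 - 1 = 24. total_sold = 81
  Event 13 (sale 21): sell min(21,24)=21. stock: 24 - 21 = 3. total_sold = 102
  Event 14 (sale 2): sell min(2,3)=2. stock: 3 - 2 = 1. total_sold = 104
Final: stock = 1, total_sold = 104

Answer: 1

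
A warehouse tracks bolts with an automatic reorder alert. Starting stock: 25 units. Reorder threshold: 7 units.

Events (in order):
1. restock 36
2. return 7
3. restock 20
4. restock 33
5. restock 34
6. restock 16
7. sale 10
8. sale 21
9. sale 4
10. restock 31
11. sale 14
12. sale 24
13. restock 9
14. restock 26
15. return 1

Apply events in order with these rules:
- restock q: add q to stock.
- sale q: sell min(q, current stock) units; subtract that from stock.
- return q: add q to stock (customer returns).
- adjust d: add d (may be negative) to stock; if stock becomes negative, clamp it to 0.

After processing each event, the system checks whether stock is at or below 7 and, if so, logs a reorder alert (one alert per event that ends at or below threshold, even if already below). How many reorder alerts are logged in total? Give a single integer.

Answer: 0

Derivation:
Processing events:
Start: stock = 25
  Event 1 (restock 36): 25 + 36 = 61
  Event 2 (return 7): 61 + 7 = 68
  Event 3 (restock 20): 68 + 20 = 88
  Event 4 (restock 33): 88 + 33 = 121
  Event 5 (restock 34): 121 + 34 = 155
  Event 6 (restock 16): 155 + 16 = 171
  Event 7 (sale 10): sell min(10,171)=10. stock: 171 - 10 = 161. total_sold = 10
  Event 8 (sale 21): sell min(21,161)=21. stock: 161 - 21 = 140. total_sold = 31
  Event 9 (sale 4): sell min(4,140)=4. stock: 140 - 4 = 136. total_sold = 35
  Event 10 (restock 31): 136 + 31 = 167
  Event 11 (sale 14): sell min(14,167)=14. stock: 167 - 14 = 153. total_sold = 49
  Event 12 (sale 24): sell min(24,153)=24. stock: 153 - 24 = 129. total_sold = 73
  Event 13 (restock 9): 129 + 9 = 138
  Event 14 (restock 26): 138 + 26 = 164
  Event 15 (return 1): 164 + 1 = 165
Final: stock = 165, total_sold = 73

Checking against threshold 7:
  After event 1: stock=61 > 7
  After event 2: stock=68 > 7
  After event 3: stock=88 > 7
  After event 4: stock=121 > 7
  After event 5: stock=155 > 7
  After event 6: stock=171 > 7
  After event 7: stock=161 > 7
  After event 8: stock=140 > 7
  After event 9: stock=136 > 7
  After event 10: stock=167 > 7
  After event 11: stock=153 > 7
  After event 12: stock=129 > 7
  After event 13: stock=138 > 7
  After event 14: stock=164 > 7
  After event 15: stock=165 > 7
Alert events: []. Count = 0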